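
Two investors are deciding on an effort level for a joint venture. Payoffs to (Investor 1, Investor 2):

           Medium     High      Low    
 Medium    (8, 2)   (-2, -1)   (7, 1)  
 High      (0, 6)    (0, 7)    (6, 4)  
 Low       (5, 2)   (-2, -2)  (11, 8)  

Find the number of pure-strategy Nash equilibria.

Both Medium: Investor 1 gets 8 (best alternative 5); Investor 2 gets 2 (best alternative 1). Neither deviates — NE.
Both High: Investor 1 gets 0 (best alternative -2); Investor 2 gets 7 (best alternative 6). Neither deviates — NE.
Both Low: Investor 1 gets 11 (best alternative 7); Investor 2 gets 8 (best alternative 2). Neither deviates — NE.
(Medium, High) is not a NE: Investor 1 would switch to High (0 > -2).
No other cell survives both best-response checks, so there are 3 pure NE.

3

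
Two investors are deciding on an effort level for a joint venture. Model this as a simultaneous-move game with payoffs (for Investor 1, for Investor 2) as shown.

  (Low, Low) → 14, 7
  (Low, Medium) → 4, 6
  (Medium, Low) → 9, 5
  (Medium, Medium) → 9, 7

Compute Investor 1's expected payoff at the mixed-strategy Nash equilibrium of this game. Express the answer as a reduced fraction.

9

Investor 2 mixes with probability q on Low, chosen so Investor 1 is indifferent: 14q + 4(1−q) = 9q + 9(1−q) gives q = 1/2.
Investor 1's expected payoff (from either row, since indifferent) is 14·1/2 + 4·1/2 = 9.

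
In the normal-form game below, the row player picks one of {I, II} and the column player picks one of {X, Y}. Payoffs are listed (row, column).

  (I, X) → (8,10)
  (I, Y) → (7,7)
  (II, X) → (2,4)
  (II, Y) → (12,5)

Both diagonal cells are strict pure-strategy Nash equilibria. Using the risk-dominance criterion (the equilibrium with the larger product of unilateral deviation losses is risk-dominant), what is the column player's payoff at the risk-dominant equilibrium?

10

At (I, X): the row player loses 8 − 2 = 6 by deviating; the column player loses 10 − 7 = 3. Product = 6·3 = 18.
At (II, Y): the row player loses 12 − 7 = 5 by deviating; the column player loses 5 − 4 = 1. Product = 5·1 = 5.
18 > 5, so (I, X) is risk-dominant. The column player's payoff there is 10.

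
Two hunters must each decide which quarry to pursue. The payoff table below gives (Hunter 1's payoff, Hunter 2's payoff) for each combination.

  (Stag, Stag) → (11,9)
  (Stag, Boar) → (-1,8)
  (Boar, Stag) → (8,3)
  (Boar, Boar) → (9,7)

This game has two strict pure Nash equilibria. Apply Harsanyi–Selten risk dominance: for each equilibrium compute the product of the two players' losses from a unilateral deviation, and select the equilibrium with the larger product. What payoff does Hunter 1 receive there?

9

At both Stag: Hunter 1 loses 11 − 8 = 3 by deviating; Hunter 2 loses 9 − 8 = 1. Product = 3·1 = 3.
At both Boar: Hunter 1 loses 9 − (-1) = 10 by deviating; Hunter 2 loses 7 − 3 = 4. Product = 10·4 = 40.
40 > 3, so both Boar is risk-dominant. Hunter 1's payoff there is 9.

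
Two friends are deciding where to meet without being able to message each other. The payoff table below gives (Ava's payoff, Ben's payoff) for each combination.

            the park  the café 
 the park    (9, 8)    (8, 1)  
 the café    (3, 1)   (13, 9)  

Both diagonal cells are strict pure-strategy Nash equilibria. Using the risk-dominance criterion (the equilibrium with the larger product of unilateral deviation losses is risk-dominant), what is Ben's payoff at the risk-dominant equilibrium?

At both the park: Ava loses 9 − 3 = 6 by deviating; Ben loses 8 − 1 = 7. Product = 6·7 = 42.
At both the café: Ava loses 13 − 8 = 5 by deviating; Ben loses 9 − 1 = 8. Product = 5·8 = 40.
42 > 40, so both the park is risk-dominant. Ben's payoff there is 8.

8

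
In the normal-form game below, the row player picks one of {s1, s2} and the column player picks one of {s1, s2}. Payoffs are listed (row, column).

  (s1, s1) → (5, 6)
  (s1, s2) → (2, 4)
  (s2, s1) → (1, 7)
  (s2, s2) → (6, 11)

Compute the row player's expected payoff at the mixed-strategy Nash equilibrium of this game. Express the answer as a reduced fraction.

The column player mixes with probability q on s1, chosen so the row player is indifferent: 5q + 2(1−q) = 1q + 6(1−q) gives q = 1/2.
The row player's expected payoff (from either row, since indifferent) is 5·1/2 + 2·1/2 = 7/2.

7/2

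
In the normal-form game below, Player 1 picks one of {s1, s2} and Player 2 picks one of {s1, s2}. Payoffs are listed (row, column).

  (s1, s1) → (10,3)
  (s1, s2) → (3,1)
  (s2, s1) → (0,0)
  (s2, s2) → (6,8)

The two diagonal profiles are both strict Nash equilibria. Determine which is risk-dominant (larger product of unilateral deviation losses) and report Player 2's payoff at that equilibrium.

8

At both s1: Player 1 loses 10 − 0 = 10 by deviating; Player 2 loses 3 − 1 = 2. Product = 10·2 = 20.
At both s2: Player 1 loses 6 − 3 = 3 by deviating; Player 2 loses 8 − 0 = 8. Product = 3·8 = 24.
24 > 20, so both s2 is risk-dominant. Player 2's payoff there is 8.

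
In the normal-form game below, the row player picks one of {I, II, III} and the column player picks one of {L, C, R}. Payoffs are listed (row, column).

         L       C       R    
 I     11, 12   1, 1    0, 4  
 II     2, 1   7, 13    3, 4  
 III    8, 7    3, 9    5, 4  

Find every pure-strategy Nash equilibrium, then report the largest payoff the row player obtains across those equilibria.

11

(I, L) is a pure NE (the row player: 11 ≥ 8; the column player: 12 ≥ 4). The row player gets 11.
(II, C) is a pure NE (the row player: 7 ≥ 3; the column player: 13 ≥ 4). The row player gets 7.
Every other cell has a profitable deviation for at least one player. Highest of {11, 7} is 11.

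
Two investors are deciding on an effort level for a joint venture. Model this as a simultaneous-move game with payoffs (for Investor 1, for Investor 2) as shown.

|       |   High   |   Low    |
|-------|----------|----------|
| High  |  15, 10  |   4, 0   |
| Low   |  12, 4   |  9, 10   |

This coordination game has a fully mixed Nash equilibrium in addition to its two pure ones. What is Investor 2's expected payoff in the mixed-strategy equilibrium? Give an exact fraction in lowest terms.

25/4

Investor 1 mixes with probability p on High, chosen so Investor 2 is indifferent: 10p + 4(1−p) = 0p + 10(1−p) gives p = 3/8.
Investor 2's expected payoff is 10·3/8 + 4·5/8 = 25/4.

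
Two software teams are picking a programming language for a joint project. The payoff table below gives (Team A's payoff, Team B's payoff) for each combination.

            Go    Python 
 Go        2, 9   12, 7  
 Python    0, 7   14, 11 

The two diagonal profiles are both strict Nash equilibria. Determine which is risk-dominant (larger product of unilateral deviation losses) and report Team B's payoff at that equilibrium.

11

At both Go: Team A loses 2 − 0 = 2 by deviating; Team B loses 9 − 7 = 2. Product = 2·2 = 4.
At both Python: Team A loses 14 − 12 = 2 by deviating; Team B loses 11 − 7 = 4. Product = 2·4 = 8.
8 > 4, so both Python is risk-dominant. Team B's payoff there is 11.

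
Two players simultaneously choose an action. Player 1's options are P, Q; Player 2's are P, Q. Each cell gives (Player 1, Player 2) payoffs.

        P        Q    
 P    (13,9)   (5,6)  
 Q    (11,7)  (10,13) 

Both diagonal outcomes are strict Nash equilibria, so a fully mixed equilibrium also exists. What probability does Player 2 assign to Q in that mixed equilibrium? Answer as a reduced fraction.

Player 2's mix q on P must make Player 1 indifferent between P and Q.
Player 1's payoff from P: 13q + 5(1−q). From Q: 11q + 10(1−q).
Set equal: 2q = 5(1−q) → q = 5/7.
Probability on Q is 1 − 5/7 = 2/7.

2/7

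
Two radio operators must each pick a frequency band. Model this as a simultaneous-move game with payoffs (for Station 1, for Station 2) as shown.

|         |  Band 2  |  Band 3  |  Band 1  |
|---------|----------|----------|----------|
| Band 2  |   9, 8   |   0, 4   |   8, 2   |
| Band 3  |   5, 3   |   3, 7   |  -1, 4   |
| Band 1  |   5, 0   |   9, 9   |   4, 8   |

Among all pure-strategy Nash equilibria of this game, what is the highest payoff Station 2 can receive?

Both Band 2 is a pure NE (Station 1: 9 ≥ 5; Station 2: 8 ≥ 4). Station 2 gets 8.
(Band 1, Band 3) is a pure NE (Station 1: 9 ≥ 3; Station 2: 9 ≥ 8). Station 2 gets 9.
Every other cell has a profitable deviation for at least one player. Highest of {8, 9} is 9.

9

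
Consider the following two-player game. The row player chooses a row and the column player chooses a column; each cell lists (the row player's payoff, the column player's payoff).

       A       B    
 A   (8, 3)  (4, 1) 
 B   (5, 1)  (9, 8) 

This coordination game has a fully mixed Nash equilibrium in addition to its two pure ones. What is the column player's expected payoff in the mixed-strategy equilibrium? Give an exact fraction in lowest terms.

The row player mixes with probability p on A, chosen so the column player is indifferent: 3p + 1(1−p) = 1p + 8(1−p) gives p = 7/9.
The column player's expected payoff is 3·7/9 + 1·2/9 = 23/9.

23/9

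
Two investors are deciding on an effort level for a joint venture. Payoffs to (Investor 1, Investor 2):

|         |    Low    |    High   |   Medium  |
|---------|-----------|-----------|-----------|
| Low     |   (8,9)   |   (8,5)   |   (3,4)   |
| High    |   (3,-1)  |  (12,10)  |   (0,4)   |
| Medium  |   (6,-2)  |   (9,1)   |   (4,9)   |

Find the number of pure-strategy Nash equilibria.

Both Low: Investor 1 gets 8 (best alternative 6); Investor 2 gets 9 (best alternative 5). Neither deviates — NE.
Both High: Investor 1 gets 12 (best alternative 9); Investor 2 gets 10 (best alternative 4). Neither deviates — NE.
Both Medium: Investor 1 gets 4 (best alternative 3); Investor 2 gets 9 (best alternative 1). Neither deviates — NE.
(Low, High) is not a NE: Investor 1 would switch to High (12 > 8).
No other cell survives both best-response checks, so there are 3 pure NE.

3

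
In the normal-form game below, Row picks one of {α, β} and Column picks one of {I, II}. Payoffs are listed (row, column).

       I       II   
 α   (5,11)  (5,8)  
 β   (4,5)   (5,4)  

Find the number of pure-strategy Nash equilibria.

1

(α, I): Row gets 5 (best alternative 4); Column gets 11 (best alternative 8). Neither deviates — NE.
(β, II) is not a NE: Column would switch to I (5 > 4).
No other cell survives both best-response checks, so there is 1 pure NE.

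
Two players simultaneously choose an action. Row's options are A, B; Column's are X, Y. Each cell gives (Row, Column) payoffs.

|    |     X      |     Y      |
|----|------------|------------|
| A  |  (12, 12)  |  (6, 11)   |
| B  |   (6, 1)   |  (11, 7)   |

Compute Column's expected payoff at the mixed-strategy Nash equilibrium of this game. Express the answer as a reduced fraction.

73/7

Row mixes with probability p on A, chosen so Column is indifferent: 12p + 1(1−p) = 11p + 7(1−p) gives p = 6/7.
Column's expected payoff is 12·6/7 + 1·1/7 = 73/7.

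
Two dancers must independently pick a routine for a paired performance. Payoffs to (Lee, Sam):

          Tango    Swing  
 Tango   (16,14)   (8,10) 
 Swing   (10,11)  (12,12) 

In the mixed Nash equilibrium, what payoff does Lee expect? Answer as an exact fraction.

Sam mixes with probability q on Tango, chosen so Lee is indifferent: 16q + 8(1−q) = 10q + 12(1−q) gives q = 2/5.
Lee's expected payoff (from either row, since indifferent) is 16·2/5 + 8·3/5 = 56/5.

56/5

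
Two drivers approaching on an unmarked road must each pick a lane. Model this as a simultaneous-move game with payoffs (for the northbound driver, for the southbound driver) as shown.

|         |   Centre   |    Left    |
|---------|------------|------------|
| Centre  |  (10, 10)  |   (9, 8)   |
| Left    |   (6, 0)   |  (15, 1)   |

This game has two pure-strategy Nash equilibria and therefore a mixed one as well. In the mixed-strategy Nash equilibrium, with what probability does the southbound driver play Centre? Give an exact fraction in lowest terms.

3/5

The southbound driver's mix q on Centre must make the northbound driver indifferent between Centre and Left.
The northbound driver's payoff from Centre: 10q + 9(1−q). From Left: 6q + 15(1−q).
Set equal: 4q = 6(1−q) → q = 6/10 = 3/5.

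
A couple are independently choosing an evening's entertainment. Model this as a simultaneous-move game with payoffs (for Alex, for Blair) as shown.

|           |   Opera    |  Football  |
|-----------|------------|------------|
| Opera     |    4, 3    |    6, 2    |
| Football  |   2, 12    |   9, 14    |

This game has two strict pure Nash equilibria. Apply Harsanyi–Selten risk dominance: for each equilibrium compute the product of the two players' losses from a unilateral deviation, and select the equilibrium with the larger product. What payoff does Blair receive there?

14

At both Opera: Alex loses 4 − 2 = 2 by deviating; Blair loses 3 − 2 = 1. Product = 2·1 = 2.
At both Football: Alex loses 9 − 6 = 3 by deviating; Blair loses 14 − 12 = 2. Product = 3·2 = 6.
6 > 2, so both Football is risk-dominant. Blair's payoff there is 14.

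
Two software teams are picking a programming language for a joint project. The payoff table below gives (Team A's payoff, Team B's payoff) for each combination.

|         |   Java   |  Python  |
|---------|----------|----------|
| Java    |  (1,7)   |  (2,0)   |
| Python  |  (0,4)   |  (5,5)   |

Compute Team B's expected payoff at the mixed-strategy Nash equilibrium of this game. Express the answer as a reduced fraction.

35/8

Team A mixes with probability p on Java, chosen so Team B is indifferent: 7p + 4(1−p) = 0p + 5(1−p) gives p = 1/8.
Team B's expected payoff is 7·1/8 + 4·7/8 = 35/8.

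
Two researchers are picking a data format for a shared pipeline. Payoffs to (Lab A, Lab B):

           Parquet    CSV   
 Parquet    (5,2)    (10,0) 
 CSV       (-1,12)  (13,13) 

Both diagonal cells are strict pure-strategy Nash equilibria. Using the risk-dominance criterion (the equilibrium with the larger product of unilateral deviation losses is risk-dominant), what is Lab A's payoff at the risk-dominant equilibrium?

At both Parquet: Lab A loses 5 − (-1) = 6 by deviating; Lab B loses 2 − 0 = 2. Product = 6·2 = 12.
At both CSV: Lab A loses 13 − 10 = 3 by deviating; Lab B loses 13 − 12 = 1. Product = 3·1 = 3.
12 > 3, so both Parquet is risk-dominant. Lab A's payoff there is 5.

5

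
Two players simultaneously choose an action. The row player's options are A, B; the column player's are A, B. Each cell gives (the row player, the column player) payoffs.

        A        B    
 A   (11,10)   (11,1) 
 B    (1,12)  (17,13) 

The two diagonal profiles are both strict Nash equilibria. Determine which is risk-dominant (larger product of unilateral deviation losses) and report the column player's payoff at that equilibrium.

10

At both A: the row player loses 11 − 1 = 10 by deviating; the column player loses 10 − 1 = 9. Product = 10·9 = 90.
At both B: the row player loses 17 − 11 = 6 by deviating; the column player loses 13 − 12 = 1. Product = 6·1 = 6.
90 > 6, so both A is risk-dominant. The column player's payoff there is 10.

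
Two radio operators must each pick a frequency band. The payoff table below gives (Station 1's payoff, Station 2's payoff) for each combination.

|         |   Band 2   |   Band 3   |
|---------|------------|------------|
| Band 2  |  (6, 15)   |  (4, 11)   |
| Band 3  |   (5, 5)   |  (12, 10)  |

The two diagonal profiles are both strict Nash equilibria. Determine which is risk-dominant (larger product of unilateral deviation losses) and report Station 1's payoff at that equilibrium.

At both Band 2: Station 1 loses 6 − 5 = 1 by deviating; Station 2 loses 15 − 11 = 4. Product = 1·4 = 4.
At both Band 3: Station 1 loses 12 − 4 = 8 by deviating; Station 2 loses 10 − 5 = 5. Product = 8·5 = 40.
40 > 4, so both Band 3 is risk-dominant. Station 1's payoff there is 12.

12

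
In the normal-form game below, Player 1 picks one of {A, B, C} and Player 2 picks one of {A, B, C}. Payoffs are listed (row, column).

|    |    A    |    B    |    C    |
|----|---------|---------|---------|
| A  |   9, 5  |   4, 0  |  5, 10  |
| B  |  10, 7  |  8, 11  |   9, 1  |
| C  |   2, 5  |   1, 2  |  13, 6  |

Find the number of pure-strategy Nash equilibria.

Both B: Player 1 gets 8 (best alternative 4); Player 2 gets 11 (best alternative 7). Neither deviates — NE.
Both C: Player 1 gets 13 (best alternative 9); Player 2 gets 6 (best alternative 5). Neither deviates — NE.
Both A is not a NE: Player 1 would switch to B (10 > 9).
No other cell survives both best-response checks, so there are 2 pure NE.

2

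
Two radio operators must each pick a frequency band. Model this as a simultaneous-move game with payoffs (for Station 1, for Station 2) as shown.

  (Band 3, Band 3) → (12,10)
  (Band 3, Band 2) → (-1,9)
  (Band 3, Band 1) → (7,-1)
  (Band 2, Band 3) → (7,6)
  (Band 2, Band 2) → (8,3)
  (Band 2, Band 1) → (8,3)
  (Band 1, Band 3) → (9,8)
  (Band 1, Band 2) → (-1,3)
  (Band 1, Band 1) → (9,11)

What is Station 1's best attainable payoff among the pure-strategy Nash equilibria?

12

Both Band 3 is a pure NE (Station 1: 12 ≥ 9; Station 2: 10 ≥ 9). Station 1 gets 12.
Both Band 1 is a pure NE (Station 1: 9 ≥ 8; Station 2: 11 ≥ 8). Station 1 gets 9.
Every other cell has a profitable deviation for at least one player. Highest of {12, 9} is 12.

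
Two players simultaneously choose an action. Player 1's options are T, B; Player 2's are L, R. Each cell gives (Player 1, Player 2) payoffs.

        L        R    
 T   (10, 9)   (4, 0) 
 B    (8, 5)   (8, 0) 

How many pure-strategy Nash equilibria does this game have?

1

(T, L): Player 1 gets 10 (best alternative 8); Player 2 gets 9 (best alternative 0). Neither deviates — NE.
(B, R) is not a NE: Player 2 would switch to L (5 > 0).
No other cell survives both best-response checks, so there is 1 pure NE.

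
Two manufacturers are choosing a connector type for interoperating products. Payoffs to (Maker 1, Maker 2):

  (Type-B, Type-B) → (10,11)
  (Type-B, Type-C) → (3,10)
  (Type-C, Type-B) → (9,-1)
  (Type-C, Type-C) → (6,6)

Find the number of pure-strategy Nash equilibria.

Both Type-B: Maker 1 gets 10 (best alternative 9); Maker 2 gets 11 (best alternative 10). Neither deviates — NE.
Both Type-C: Maker 1 gets 6 (best alternative 3); Maker 2 gets 6 (best alternative -1). Neither deviates — NE.
(Type-B, Type-C) is not a NE: Maker 1 would switch to Type-C (6 > 3).
No other cell survives both best-response checks, so there are 2 pure NE.

2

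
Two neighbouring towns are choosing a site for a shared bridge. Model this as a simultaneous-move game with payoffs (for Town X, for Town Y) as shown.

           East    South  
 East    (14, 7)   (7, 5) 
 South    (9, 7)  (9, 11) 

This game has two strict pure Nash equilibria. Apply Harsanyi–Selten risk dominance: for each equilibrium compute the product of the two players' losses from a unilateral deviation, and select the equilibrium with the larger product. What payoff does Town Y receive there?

7

At both East: Town X loses 14 − 9 = 5 by deviating; Town Y loses 7 − 5 = 2. Product = 5·2 = 10.
At both South: Town X loses 9 − 7 = 2 by deviating; Town Y loses 11 − 7 = 4. Product = 2·4 = 8.
10 > 8, so both East is risk-dominant. Town Y's payoff there is 7.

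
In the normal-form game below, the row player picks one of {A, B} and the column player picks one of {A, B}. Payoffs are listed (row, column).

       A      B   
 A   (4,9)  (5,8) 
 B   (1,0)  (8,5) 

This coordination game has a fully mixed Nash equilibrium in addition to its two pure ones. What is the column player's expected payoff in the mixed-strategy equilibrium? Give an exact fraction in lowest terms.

The row player mixes with probability p on A, chosen so the column player is indifferent: 9p + 0(1−p) = 8p + 5(1−p) gives p = 5/6.
The column player's expected payoff is 9·5/6 + 0·1/6 = 15/2.

15/2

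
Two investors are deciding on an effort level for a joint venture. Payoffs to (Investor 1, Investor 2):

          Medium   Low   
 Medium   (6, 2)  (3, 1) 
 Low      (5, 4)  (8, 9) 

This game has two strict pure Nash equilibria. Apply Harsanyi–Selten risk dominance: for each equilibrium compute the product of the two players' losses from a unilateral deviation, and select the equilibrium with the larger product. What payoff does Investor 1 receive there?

8

At both Medium: Investor 1 loses 6 − 5 = 1 by deviating; Investor 2 loses 2 − 1 = 1. Product = 1·1 = 1.
At both Low: Investor 1 loses 8 − 3 = 5 by deviating; Investor 2 loses 9 − 4 = 5. Product = 5·5 = 25.
25 > 1, so both Low is risk-dominant. Investor 1's payoff there is 8.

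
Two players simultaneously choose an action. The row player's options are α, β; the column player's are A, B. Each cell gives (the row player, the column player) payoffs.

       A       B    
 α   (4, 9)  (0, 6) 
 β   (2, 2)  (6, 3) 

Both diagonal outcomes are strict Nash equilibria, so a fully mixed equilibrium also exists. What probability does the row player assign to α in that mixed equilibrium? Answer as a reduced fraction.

The row player's mix p on α must make the column player indifferent between A and B.
The column player's payoff from A: 9p + 2(1−p). From B: 6p + 3(1−p).
Set equal: 3p = 1(1−p) → p = 1/4.

1/4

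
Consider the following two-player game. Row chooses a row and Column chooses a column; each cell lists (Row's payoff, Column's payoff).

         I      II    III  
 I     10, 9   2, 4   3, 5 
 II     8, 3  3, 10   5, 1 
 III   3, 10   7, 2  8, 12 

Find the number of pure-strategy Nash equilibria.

2

Both I: Row gets 10 (best alternative 8); Column gets 9 (best alternative 5). Neither deviates — NE.
Both III: Row gets 8 (best alternative 5); Column gets 12 (best alternative 10). Neither deviates — NE.
Both II is not a NE: Row would switch to III (7 > 3).
No other cell survives both best-response checks, so there are 2 pure NE.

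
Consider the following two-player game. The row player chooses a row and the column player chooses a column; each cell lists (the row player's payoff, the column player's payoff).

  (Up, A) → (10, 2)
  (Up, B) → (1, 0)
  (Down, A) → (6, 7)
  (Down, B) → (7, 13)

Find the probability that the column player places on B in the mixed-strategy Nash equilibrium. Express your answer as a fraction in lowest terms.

The column player's mix q on A must make the row player indifferent between Up and Down.
The row player's payoff from Up: 10q + 1(1−q). From Down: 6q + 7(1−q).
Set equal: 4q = 6(1−q) → q = 6/10 = 3/5.
Probability on B is 1 − 3/5 = 2/5.

2/5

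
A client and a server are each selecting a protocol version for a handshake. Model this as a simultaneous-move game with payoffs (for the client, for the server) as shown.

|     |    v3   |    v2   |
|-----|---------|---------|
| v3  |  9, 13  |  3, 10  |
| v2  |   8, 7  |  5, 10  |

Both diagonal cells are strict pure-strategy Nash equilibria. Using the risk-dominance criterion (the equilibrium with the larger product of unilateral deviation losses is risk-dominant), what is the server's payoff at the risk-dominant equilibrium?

10

At both v3: the client loses 9 − 8 = 1 by deviating; the server loses 13 − 10 = 3. Product = 1·3 = 3.
At both v2: the client loses 5 − 3 = 2 by deviating; the server loses 10 − 7 = 3. Product = 2·3 = 6.
6 > 3, so both v2 is risk-dominant. The server's payoff there is 10.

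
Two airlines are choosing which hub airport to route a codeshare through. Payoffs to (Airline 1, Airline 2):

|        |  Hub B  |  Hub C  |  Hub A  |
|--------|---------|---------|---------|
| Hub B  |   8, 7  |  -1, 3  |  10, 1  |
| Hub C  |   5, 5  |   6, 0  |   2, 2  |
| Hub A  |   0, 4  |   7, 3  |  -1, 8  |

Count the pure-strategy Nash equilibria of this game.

Both Hub B: Airline 1 gets 8 (best alternative 5); Airline 2 gets 7 (best alternative 3). Neither deviates — NE.
Both Hub C is not a NE: Airline 1 would switch to Hub A (7 > 6).
No other cell survives both best-response checks, so there is 1 pure NE.

1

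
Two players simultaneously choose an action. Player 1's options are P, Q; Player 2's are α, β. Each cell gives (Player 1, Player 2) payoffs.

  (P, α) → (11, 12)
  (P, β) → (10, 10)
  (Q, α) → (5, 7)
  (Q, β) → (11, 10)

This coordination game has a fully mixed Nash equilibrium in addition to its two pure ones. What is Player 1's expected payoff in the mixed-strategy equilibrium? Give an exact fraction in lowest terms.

71/7

Player 2 mixes with probability q on α, chosen so Player 1 is indifferent: 11q + 10(1−q) = 5q + 11(1−q) gives q = 1/7.
Player 1's expected payoff (from either row, since indifferent) is 11·1/7 + 10·6/7 = 71/7.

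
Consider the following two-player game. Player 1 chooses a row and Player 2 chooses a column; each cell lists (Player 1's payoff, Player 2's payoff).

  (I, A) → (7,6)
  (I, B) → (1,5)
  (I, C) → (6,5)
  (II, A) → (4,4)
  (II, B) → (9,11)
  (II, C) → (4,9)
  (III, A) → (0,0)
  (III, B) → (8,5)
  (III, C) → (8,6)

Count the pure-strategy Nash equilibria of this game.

3

(I, A): Player 1 gets 7 (best alternative 4); Player 2 gets 6 (best alternative 5). Neither deviates — NE.
(II, B): Player 1 gets 9 (best alternative 8); Player 2 gets 11 (best alternative 9). Neither deviates — NE.
(III, C): Player 1 gets 8 (best alternative 6); Player 2 gets 6 (best alternative 5). Neither deviates — NE.
(I, B) is not a NE: Player 1 would switch to II (9 > 1).
No other cell survives both best-response checks, so there are 3 pure NE.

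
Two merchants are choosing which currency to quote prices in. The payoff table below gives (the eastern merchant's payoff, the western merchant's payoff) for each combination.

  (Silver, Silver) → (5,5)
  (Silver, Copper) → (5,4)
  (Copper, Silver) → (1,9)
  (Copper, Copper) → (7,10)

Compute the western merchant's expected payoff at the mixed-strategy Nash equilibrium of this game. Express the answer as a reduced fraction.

The eastern merchant mixes with probability p on Silver, chosen so the western merchant is indifferent: 5p + 9(1−p) = 4p + 10(1−p) gives p = 1/2.
The western merchant's expected payoff is 5·1/2 + 9·1/2 = 7.

7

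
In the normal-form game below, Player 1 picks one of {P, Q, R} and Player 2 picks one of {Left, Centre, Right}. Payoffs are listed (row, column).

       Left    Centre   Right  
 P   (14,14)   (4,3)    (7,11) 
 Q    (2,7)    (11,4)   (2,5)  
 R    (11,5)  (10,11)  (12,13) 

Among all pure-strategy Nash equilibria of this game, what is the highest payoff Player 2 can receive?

14

(P, Left) is a pure NE (Player 1: 14 ≥ 11; Player 2: 14 ≥ 11). Player 2 gets 14.
(R, Right) is a pure NE (Player 1: 12 ≥ 7; Player 2: 13 ≥ 11). Player 2 gets 13.
Every other cell has a profitable deviation for at least one player. Highest of {14, 13} is 14.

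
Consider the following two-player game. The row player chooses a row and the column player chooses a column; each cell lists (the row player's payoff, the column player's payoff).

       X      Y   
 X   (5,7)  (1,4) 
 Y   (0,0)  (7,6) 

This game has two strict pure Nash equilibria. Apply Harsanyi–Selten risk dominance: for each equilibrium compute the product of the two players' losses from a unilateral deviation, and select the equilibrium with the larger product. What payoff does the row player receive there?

At both X: the row player loses 5 − 0 = 5 by deviating; the column player loses 7 − 4 = 3. Product = 5·3 = 15.
At both Y: the row player loses 7 − 1 = 6 by deviating; the column player loses 6 − 0 = 6. Product = 6·6 = 36.
36 > 15, so both Y is risk-dominant. The row player's payoff there is 7.

7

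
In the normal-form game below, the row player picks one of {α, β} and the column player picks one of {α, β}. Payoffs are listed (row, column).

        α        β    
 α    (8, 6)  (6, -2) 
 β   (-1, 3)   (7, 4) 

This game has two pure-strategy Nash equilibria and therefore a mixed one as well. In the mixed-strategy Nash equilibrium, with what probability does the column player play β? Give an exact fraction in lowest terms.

9/10

The column player's mix q on α must make the row player indifferent between α and β.
The row player's payoff from α: 8q + 6(1−q). From β: (-1)q + 7(1−q).
Set equal: 9q = 1(1−q) → q = 1/10.
Probability on β is 1 − 1/10 = 9/10.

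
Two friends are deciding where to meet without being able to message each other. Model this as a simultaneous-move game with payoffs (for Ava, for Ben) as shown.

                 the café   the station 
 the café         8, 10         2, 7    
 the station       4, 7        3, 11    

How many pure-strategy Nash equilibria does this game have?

2

Both the café: Ava gets 8 (best alternative 4); Ben gets 10 (best alternative 7). Neither deviates — NE.
Both the station: Ava gets 3 (best alternative 2); Ben gets 11 (best alternative 7). Neither deviates — NE.
(the station, the café) is not a NE: Ava would switch to the café (8 > 4).
No other cell survives both best-response checks, so there are 2 pure NE.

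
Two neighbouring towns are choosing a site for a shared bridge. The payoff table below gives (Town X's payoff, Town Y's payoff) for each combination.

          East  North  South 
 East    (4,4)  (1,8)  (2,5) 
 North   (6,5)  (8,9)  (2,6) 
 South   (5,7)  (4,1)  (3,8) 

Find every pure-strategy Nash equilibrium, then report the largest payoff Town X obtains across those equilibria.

Both North is a pure NE (Town X: 8 ≥ 4; Town Y: 9 ≥ 6). Town X gets 8.
Both South is a pure NE (Town X: 3 ≥ 2; Town Y: 8 ≥ 7). Town X gets 3.
Every other cell has a profitable deviation for at least one player. Highest of {8, 3} is 8.

8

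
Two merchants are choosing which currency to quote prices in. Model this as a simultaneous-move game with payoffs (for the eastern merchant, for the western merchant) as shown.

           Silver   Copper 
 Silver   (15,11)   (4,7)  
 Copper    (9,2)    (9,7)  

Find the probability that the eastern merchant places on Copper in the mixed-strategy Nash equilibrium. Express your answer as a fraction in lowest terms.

4/9

The eastern merchant's mix p on Silver must make the western merchant indifferent between Silver and Copper.
The western merchant's payoff from Silver: 11p + 2(1−p). From Copper: 7p + 7(1−p).
Set equal: 4p = 5(1−p) → p = 5/9.
Probability on Copper is 1 − 5/9 = 4/9.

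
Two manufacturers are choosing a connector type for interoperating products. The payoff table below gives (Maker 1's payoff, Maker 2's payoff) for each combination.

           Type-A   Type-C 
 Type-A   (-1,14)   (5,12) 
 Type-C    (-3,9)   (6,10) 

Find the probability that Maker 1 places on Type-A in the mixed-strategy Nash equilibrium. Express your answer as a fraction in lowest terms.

1/3

Maker 1's mix p on Type-A must make Maker 2 indifferent between Type-A and Type-C.
Maker 2's payoff from Type-A: 14p + 9(1−p). From Type-C: 12p + 10(1−p).
Set equal: 2p = 1(1−p) → p = 1/3.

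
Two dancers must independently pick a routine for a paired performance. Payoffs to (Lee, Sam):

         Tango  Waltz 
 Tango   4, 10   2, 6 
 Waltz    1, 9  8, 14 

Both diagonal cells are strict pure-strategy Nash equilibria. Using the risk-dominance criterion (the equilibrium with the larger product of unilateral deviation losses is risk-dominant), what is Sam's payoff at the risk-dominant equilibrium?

At both Tango: Lee loses 4 − 1 = 3 by deviating; Sam loses 10 − 6 = 4. Product = 3·4 = 12.
At both Waltz: Lee loses 8 − 2 = 6 by deviating; Sam loses 14 − 9 = 5. Product = 6·5 = 30.
30 > 12, so both Waltz is risk-dominant. Sam's payoff there is 14.

14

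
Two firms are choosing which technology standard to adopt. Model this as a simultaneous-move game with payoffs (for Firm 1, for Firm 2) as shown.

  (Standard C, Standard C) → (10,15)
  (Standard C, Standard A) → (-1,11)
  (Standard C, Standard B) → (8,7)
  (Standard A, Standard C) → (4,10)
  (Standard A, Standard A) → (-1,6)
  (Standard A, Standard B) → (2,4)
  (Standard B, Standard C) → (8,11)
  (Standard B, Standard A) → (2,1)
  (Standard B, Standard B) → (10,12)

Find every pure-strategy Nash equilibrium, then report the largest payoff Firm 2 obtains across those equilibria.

15

Both Standard C is a pure NE (Firm 1: 10 ≥ 8; Firm 2: 15 ≥ 11). Firm 2 gets 15.
Both Standard B is a pure NE (Firm 1: 10 ≥ 8; Firm 2: 12 ≥ 11). Firm 2 gets 12.
Every other cell has a profitable deviation for at least one player. Highest of {15, 12} is 15.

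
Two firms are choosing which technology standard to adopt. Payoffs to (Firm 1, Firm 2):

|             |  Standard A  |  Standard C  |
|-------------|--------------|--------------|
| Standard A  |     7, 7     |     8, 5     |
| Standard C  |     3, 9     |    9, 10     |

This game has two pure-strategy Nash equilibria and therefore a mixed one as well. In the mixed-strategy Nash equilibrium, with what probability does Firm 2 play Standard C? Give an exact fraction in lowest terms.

4/5

Firm 2's mix q on Standard A must make Firm 1 indifferent between Standard A and Standard C.
Firm 1's payoff from Standard A: 7q + 8(1−q). From Standard C: 3q + 9(1−q).
Set equal: 4q = 1(1−q) → q = 1/5.
Probability on Standard C is 1 − 1/5 = 4/5.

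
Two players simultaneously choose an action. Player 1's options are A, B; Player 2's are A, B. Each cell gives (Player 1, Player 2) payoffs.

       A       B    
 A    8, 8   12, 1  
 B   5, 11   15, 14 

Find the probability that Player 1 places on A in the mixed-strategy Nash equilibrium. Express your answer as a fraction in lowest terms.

3/10

Player 1's mix p on A must make Player 2 indifferent between A and B.
Player 2's payoff from A: 8p + 11(1−p). From B: 1p + 14(1−p).
Set equal: 7p = 3(1−p) → p = 3/10.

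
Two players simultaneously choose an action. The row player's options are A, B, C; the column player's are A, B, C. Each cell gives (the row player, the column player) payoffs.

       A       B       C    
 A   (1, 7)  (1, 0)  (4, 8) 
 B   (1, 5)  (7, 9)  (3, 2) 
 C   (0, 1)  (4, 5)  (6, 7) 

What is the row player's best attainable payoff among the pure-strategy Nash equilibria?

Both B is a pure NE (the row player: 7 ≥ 4; the column player: 9 ≥ 5). The row player gets 7.
Both C is a pure NE (the row player: 6 ≥ 4; the column player: 7 ≥ 5). The row player gets 6.
Every other cell has a profitable deviation for at least one player. Highest of {7, 6} is 7.

7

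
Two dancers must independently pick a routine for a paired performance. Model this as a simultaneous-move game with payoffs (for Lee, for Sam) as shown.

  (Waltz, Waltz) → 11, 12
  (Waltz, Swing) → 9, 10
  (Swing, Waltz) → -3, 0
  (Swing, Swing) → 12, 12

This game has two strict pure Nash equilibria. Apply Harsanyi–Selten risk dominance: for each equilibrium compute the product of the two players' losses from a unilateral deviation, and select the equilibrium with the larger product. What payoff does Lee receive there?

12

At both Waltz: Lee loses 11 − (-3) = 14 by deviating; Sam loses 12 − 10 = 2. Product = 14·2 = 28.
At both Swing: Lee loses 12 − 9 = 3 by deviating; Sam loses 12 − 0 = 12. Product = 3·12 = 36.
36 > 28, so both Swing is risk-dominant. Lee's payoff there is 12.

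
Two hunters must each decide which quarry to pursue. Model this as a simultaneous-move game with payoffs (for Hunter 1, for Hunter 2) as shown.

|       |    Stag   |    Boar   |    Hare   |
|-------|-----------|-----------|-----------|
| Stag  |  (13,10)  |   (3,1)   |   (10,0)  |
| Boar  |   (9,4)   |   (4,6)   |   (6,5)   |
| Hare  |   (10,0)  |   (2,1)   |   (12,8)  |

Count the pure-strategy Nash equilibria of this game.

Both Stag: Hunter 1 gets 13 (best alternative 10); Hunter 2 gets 10 (best alternative 1). Neither deviates — NE.
Both Boar: Hunter 1 gets 4 (best alternative 3); Hunter 2 gets 6 (best alternative 5). Neither deviates — NE.
Both Hare: Hunter 1 gets 12 (best alternative 10); Hunter 2 gets 8 (best alternative 1). Neither deviates — NE.
(Stag, Hare) is not a NE: Hunter 1 would switch to Hare (12 > 10).
No other cell survives both best-response checks, so there are 3 pure NE.

3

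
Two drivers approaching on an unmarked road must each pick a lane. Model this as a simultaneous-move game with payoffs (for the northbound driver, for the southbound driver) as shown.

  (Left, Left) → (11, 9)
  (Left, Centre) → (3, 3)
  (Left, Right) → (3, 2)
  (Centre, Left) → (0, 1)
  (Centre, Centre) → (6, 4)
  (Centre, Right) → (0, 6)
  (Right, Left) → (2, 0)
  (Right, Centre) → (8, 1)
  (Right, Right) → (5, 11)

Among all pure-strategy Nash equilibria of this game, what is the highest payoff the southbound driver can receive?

Both Left is a pure NE (the northbound driver: 11 ≥ 2; the southbound driver: 9 ≥ 3). The southbound driver gets 9.
Both Right is a pure NE (the northbound driver: 5 ≥ 3; the southbound driver: 11 ≥ 1). The southbound driver gets 11.
Every other cell has a profitable deviation for at least one player. Highest of {9, 11} is 11.

11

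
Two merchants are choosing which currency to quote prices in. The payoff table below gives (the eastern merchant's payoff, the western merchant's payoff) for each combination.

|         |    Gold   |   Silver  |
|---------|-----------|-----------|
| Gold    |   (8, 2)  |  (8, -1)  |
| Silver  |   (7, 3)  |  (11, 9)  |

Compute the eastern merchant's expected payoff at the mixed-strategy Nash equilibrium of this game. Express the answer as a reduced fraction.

The western merchant mixes with probability q on Gold, chosen so the eastern merchant is indifferent: 8q + 8(1−q) = 7q + 11(1−q) gives q = 3/4.
The eastern merchant's expected payoff (from either row, since indifferent) is 8·3/4 + 8·1/4 = 8.

8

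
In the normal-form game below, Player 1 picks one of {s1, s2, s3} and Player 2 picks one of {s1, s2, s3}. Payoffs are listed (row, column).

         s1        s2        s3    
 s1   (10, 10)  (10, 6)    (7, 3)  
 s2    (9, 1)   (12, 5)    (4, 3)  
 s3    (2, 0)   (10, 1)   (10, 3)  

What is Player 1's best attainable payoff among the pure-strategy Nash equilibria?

12

Both s1 is a pure NE (Player 1: 10 ≥ 9; Player 2: 10 ≥ 6). Player 1 gets 10.
Both s2 is a pure NE (Player 1: 12 ≥ 10; Player 2: 5 ≥ 3). Player 1 gets 12.
Both s3 is a pure NE (Player 1: 10 ≥ 7; Player 2: 3 ≥ 1). Player 1 gets 10.
Every other cell has a profitable deviation for at least one player. Highest of {10, 12, 10} is 12.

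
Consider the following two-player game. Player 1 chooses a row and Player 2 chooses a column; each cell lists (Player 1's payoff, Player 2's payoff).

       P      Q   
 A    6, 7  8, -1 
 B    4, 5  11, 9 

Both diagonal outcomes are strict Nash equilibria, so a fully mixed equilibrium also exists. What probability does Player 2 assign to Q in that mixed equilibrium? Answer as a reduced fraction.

2/5

Player 2's mix q on P must make Player 1 indifferent between A and B.
Player 1's payoff from A: 6q + 8(1−q). From B: 4q + 11(1−q).
Set equal: 2q = 3(1−q) → q = 3/5.
Probability on Q is 1 − 3/5 = 2/5.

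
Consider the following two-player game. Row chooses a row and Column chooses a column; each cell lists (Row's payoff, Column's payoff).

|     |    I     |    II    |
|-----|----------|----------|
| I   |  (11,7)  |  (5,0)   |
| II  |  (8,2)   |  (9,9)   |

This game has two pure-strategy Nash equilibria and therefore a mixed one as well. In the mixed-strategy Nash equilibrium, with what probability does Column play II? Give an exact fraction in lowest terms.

3/7

Column's mix q on I must make Row indifferent between I and II.
Row's payoff from I: 11q + 5(1−q). From II: 8q + 9(1−q).
Set equal: 3q = 4(1−q) → q = 4/7.
Probability on II is 1 − 4/7 = 3/7.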